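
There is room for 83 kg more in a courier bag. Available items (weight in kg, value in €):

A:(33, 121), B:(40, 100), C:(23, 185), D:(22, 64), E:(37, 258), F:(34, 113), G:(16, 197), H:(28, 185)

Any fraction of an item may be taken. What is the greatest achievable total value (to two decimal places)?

686.25

Sort by value per unit weight and fill in that order.
Order: G (197/16=12.31) > C (185/23=8.04) > E (258/37=6.97) > H (185/28=6.61) > A (121/33=3.67) > F (113/34=3.32) > D (64/22=2.91) > B (100/40=2.50)
Fill: take G (16 @ 197) → take C (23 @ 185) → take E (37 @ 258) → take 7/28 of H → 46.25; 83/83 used.
Total value = 686.25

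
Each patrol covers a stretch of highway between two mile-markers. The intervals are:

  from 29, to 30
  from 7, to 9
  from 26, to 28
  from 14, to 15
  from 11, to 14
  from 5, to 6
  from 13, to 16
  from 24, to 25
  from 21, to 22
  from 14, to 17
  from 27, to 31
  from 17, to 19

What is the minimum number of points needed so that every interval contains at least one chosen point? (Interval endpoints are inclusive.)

8

Process intervals by earliest right end; each time one isn't hit yet, stab at its right endpoint.
Sorted: [5,6] [7,9] [11,14] [14,15] [13,16] [14,17] [17,19] [21,22] [24,25] [26,28] [29,30] [27,31]
{[5,6]} hit by 6; {[7,9]} hit by 9; {[11,14],[14,15],[13,16],[14,17]} hit by 14; {[17,19]} hit by 19; {[21,22]} hit by 22; {[24,25]} hit by 25; {[26,28]} hit by 28; {[29,30],[27,31]} hit by 30.
Points: 6, 9, 14, 19, 22, 25, 28, 30 (8 total).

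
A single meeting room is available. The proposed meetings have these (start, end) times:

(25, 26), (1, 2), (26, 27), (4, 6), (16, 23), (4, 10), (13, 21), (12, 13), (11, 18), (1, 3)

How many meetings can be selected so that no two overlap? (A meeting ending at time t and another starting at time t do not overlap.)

6

Greedy by earliest finish: after sorting by end time, pick each interval compatible with the last pick.
By end time: (1,2), (1,3), (4,6), (4,10), (12,13), (11,18), (13,21), (16,23), (25,26), (26,27).
Pick (1,2); next start ≥ 2 → (4,6); next start ≥ 6 → (12,13); next start ≥ 13 → (13,21); next start ≥ 21 → (25,26); next start ≥ 26 → (26,27).
Selected 6 meetings.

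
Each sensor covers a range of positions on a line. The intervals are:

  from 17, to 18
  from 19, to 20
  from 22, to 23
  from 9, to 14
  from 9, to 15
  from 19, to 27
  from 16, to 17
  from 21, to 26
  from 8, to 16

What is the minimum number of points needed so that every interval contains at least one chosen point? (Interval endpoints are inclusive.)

By right end: [9,14]  [9,15]  [8,16]  [16,17]  [17,18]  [19,20]  [22,23]  [21,26]  [19,27]
[9,14] uncovered → point at 14; [16,17] uncovered → point at 17; [19,20] uncovered → point at 20; [22,23] uncovered → point at 23.
Points: 14, 17, 20, 23 (4 total).

4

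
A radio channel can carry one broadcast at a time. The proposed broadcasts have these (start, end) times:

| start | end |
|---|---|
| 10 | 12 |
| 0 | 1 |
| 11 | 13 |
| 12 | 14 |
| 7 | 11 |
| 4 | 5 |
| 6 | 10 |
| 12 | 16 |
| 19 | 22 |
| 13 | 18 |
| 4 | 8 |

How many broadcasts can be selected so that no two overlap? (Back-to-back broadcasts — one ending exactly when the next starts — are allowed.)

Sorted by end: (0,1)  (4,5)  (4,8)  (6,10)  (7,11)  (10,12)  (11,13)  (12,14)  (12,16)  (13,18)  (19,22)
take (0,1); take (4,5); skip (4,8); take (6,10); take (10,12); take (12,14); take (19,22).
Selected 6 broadcasts.

6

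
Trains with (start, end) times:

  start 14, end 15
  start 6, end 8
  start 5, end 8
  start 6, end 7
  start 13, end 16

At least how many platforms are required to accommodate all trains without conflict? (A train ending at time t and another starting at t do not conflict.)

Events (time:±→running): 5:+→1 6:+→2 6:+→3 … peak 3.

3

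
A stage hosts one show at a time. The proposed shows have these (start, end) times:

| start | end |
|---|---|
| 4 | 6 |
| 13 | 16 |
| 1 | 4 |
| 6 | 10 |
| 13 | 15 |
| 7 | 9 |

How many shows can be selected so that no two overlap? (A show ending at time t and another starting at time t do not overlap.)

4

By end time: (1,4), (4,6), (7,9), (6,10), (13,15), (13,16).
Pick (1,4); next start ≥ 4 → (4,6); next start ≥ 6 → (7,9); next start ≥ 9 → (13,15).
Selected 4 shows.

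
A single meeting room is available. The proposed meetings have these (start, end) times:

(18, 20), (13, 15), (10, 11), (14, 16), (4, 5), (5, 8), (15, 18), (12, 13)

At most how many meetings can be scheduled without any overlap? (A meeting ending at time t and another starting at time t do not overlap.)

7

Order by finish time; keep every interval that doesn't clash with the previous kept one.
By end time: (4,5), (5,8), (10,11), (12,13), (13,15), (14,16), (15,18), (18,20).
Pick (4,5); next start ≥ 5 → (5,8); next start ≥ 8 → (10,11); next start ≥ 11 → (12,13); next start ≥ 13 → (13,15); next start ≥ 15 → (15,18); next start ≥ 18 → (18,20).
Selected 7 meetings.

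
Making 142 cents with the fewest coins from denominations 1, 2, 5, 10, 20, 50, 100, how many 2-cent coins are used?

1

Greedy: take as many of the largest coin as possible, then repeat with the remainder.
142 − 1×100→42 − 2×20→2 − 1×2→0
Count of 2: 1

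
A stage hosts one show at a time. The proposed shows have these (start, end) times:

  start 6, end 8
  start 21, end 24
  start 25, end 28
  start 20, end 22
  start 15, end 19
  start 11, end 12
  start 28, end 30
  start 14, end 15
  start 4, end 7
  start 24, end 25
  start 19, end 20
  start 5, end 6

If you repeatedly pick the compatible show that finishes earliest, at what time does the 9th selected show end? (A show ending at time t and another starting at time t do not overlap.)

Sorted by end: (5,6)  (4,7)  (6,8)  (11,12)  (14,15)  (15,19)  (19,20)  (20,22)  (21,24)  (24,25)  (25,28)  (28,30)
take (5,6); take (6,8); take (11,12); take (14,15); take (15,19); take (19,20); take (20,22); take (24,25); take (25,28); take (28,30).
Selected: (5,6) (6,8) (11,12) (14,15) (15,19) (19,20) (20,22) (24,25) (25,28) (28,30)

28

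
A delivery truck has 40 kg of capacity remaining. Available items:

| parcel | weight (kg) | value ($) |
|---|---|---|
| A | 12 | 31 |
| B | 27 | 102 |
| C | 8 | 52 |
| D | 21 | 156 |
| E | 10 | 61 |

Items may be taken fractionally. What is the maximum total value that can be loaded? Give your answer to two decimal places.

272.78

Greedy by value/weight ratio, highest first.
Ratios (sorted): D 7.43, C 6.50, E 6.10, B 3.78, A 2.58
take D (21 @ 156); take C (8 @ 52); take E (10 @ 61); take 1/27 of B → 3.78. Capacity used 40/40.
Total value = 272.78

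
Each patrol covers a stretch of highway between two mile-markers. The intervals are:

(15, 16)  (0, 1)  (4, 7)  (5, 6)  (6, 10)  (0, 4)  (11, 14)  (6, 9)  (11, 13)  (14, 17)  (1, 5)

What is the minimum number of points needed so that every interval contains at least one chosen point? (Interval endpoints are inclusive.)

4

Process intervals by earliest right end; each time one isn't hit yet, stab at its right endpoint.
By right end: [0,1]  [0,4]  [1,5]  [5,6]  [4,7]  [6,9]  [6,10]  [11,13]  [11,14]  [15,16]  [14,17]
[0,1] uncovered → point at 1; [5,6] uncovered → point at 6; [11,13] uncovered → point at 13; [15,16] uncovered → point at 16.
Points: 1, 6, 13, 16 (4 total).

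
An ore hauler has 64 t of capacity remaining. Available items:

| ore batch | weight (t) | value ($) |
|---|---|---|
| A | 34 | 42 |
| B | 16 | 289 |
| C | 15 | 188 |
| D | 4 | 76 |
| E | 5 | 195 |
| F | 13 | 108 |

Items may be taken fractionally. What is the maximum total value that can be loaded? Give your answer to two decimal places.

869.59

Order: E (195/5=39.00) > D (76/4=19.00) > B (289/16=18.06) > C (188/15=12.53) > F (108/13=8.31) > A (42/34=1.24)
Fill: take E (5 @ 195) → take D (4 @ 76) → take B (16 @ 289) → take C (15 @ 188) → take F (13 @ 108) → take 11/34 of A → 13.59; 64/64 used.
Total value = 869.59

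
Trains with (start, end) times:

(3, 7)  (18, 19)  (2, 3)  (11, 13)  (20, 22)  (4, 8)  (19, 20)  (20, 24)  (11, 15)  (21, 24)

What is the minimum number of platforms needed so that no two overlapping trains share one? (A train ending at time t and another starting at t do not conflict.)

3

Events (time:±→running): 2:+→1 3:-→0 3:+→1 4:+→2 7:-→1 8:-→0 11:+→1 11:+→2 13:-→1 15:-→0 18:+→1 19:-→0 19:+→1 20:-→0 20:+→1 20:+→2 21:+→3 … peak 3.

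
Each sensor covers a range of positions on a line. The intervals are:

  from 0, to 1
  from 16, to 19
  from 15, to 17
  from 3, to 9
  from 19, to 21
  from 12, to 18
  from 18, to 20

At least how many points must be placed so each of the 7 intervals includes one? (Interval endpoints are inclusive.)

Sorted: [0,1] [3,9] [15,17] [12,18] [16,19] [18,20] [19,21]
{[0,1]} hit by 1; {[3,9]} hit by 9; {[15,17],[12,18],[16,19]} hit by 17; {[18,20],[19,21]} hit by 20.
Points: 1, 9, 17, 20 (4 total).

4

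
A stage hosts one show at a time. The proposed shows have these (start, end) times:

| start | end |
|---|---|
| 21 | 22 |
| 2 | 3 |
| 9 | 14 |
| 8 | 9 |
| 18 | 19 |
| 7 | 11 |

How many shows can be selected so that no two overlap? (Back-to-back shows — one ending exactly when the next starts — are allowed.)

Sorted by end: (2,3)  (8,9)  (7,11)  (9,14)  (18,19)  (21,22)
take (2,3); take (8,9); take (9,14); take (18,19); take (21,22).
Selected 5 shows.

5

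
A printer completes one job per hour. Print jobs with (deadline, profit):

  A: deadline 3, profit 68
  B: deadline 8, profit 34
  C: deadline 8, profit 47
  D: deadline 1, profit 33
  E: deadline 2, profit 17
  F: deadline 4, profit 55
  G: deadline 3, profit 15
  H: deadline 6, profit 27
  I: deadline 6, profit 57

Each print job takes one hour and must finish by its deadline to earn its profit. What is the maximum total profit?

338

By profit: A(d3,68), I(d6,57), F(d4,55), C(d8,47), B(d8,34), D(d1,33), H(d6,27), E(d2,17), G(d3,15)
A→slot 3; I→slot 6; F→slot 4; C→slot 8; B→slot 7; D→slot 1; H→slot 5; E→slot 2; G skipped.
Profit = 33 + 17 + 68 + 55 + 27 + 57 + 34 + 47 = 338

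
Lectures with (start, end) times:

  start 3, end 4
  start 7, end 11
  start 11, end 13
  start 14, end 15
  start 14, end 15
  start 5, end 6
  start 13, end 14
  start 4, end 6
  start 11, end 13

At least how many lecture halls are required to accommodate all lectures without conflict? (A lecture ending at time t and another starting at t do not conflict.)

The answer is the maximum number of intervals overlapping at any instant.
Events (time:±→running): 3:+→1 4:-→0 4:+→1 5:+→2 … peak 2.

2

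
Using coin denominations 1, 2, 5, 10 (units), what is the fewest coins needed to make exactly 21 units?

Use the largest denomination that fits, subtract, and repeat.
21 − 2×10→1 − 1×1→0
Total coins = 2 + 1 = 3

3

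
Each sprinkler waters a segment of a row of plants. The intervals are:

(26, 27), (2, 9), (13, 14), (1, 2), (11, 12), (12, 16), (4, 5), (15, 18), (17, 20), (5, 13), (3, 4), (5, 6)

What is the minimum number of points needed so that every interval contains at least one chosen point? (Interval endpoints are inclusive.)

Sorted: [1,2] [3,4] [4,5] [5,6] [2,9] [11,12] [5,13] [13,14] [12,16] [15,18] [17,20] [26,27]
{[1,2]} hit by 2; {[3,4],[4,5]} hit by 4; {[5,6],[2,9]} hit by 6; {[11,12],[5,13]} hit by 12; {[13,14],[12,16]} hit by 14; {[15,18],[17,20]} hit by 18; {[26,27]} hit by 27.
Points: 2, 4, 6, 12, 14, 18, 27 (7 total).

7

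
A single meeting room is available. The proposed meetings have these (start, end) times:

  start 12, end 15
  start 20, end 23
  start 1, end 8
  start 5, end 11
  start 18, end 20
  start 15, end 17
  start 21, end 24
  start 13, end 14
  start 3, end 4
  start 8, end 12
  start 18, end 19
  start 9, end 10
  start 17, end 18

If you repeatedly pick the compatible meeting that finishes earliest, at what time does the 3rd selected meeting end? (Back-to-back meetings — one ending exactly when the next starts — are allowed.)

14

By end time: (3,4), (1,8), (9,10), (5,11), (8,12), (13,14), (12,15), (15,17), (17,18), (18,19), (18,20), (20,23), (21,24).
Pick (3,4); next start ≥ 4 → (9,10); next start ≥ 10 → (13,14); next start ≥ 14 → (15,17); next start ≥ 17 → (17,18); next start ≥ 18 → (18,19); next start ≥ 19 → (20,23).
Selected: (3,4) (9,10) (13,14) (15,17) (17,18) (18,19) (20,23)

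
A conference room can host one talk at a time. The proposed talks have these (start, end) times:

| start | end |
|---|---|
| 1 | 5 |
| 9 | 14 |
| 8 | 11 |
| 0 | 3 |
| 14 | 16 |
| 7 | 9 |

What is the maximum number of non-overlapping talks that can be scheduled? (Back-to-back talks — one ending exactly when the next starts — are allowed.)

Sorted by end: (0,3)  (1,5)  (7,9)  (8,11)  (9,14)  (14,16)
take (0,3); take (7,9); skip (8,11); take (9,14); take (14,16).
Selected 4 talks.

4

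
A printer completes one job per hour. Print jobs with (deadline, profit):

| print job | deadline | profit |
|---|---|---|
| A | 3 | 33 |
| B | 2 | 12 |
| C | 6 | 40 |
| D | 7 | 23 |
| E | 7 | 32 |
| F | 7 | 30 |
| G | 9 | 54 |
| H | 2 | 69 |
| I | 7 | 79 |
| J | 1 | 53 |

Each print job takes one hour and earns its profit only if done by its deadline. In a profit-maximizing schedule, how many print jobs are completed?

8

Sort by profit descending; place each in the latest free slot ≤ its deadline.
Profit order: I=79 H=69 G=54 J=53 C=40 A=33 E=32 F=30 D=23 B=12
Assign: I→slot 7, H→slot 2, G→slot 9, J→slot 1, C→slot 6, A→slot 3, E→slot 5, F→slot 4, D skipped, B skipped.
Slots: [1:J] [2:H] [3:A] [4:F] [5:E] [6:C] [7:I] [9:G]
8 of 10 scheduled.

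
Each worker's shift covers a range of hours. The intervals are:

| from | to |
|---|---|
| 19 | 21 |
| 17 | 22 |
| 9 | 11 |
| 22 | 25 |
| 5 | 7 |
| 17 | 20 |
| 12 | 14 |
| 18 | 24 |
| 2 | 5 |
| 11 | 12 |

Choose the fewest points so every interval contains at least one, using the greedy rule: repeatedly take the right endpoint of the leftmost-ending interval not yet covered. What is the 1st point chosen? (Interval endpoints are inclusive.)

Sort by right endpoint; whenever an interval is uncovered, place a point at its right end.
Sorted: [2,5] [5,7] [9,11] [11,12] [12,14] [17,20] [19,21] [17,22] [18,24] [22,25]
{[2,5],[5,7]} hit by 5; {[9,11],[11,12]} hit by 11; {[12,14]} hit by 14; {[17,20],[19,21],[17,22],[18,24]} hit by 20; {[22,25]} hit by 25.
Points: 5, 11, 14, 20, 25 (5 total).

5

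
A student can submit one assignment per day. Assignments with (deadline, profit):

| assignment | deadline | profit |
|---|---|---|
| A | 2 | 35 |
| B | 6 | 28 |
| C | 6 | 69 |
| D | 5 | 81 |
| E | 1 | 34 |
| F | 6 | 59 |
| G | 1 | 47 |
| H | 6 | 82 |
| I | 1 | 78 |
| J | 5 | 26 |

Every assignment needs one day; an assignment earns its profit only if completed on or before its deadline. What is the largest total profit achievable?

404

Profit order: H=82 D=81 I=78 C=69 F=59 G=47 A=35 E=34 B=28 J=26
Assign: H→slot 6, D→slot 5, I→slot 1, C→slot 4, F→slot 3, G skipped, A→slot 2, E skipped, B skipped, J skipped.
Slots: [1:I] [2:A] [3:F] [4:C] [5:D] [6:H]
Profit = 78 + 35 + 59 + 69 + 81 + 82 = 404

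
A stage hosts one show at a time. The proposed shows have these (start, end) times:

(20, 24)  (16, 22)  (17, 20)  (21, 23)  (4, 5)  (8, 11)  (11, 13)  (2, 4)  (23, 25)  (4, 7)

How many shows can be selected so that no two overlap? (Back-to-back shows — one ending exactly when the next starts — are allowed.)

Greedy by earliest finish: after sorting by end time, pick each interval compatible with the last pick.
Sorted by end: (2,4)  (4,5)  (4,7)  (8,11)  (11,13)  (17,20)  (16,22)  (21,23)  (20,24)  (23,25)
take (2,4); take (4,5); take (8,11); take (11,13); take (17,20); take (21,23); take (23,25).
Selected 7 shows.

7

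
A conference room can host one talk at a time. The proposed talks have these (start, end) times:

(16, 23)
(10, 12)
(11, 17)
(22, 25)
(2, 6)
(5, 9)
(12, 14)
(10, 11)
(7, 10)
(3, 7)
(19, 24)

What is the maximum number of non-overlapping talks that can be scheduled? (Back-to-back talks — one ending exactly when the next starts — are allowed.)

5

Sort by end time and greedily take each interval whose start is ≥ the last chosen end.
By end time: (2,6), (3,7), (5,9), (7,10), (10,11), (10,12), (12,14), (11,17), (16,23), (19,24), (22,25).
Pick (2,6); next start ≥ 6 → (7,10); next start ≥ 10 → (10,11); next start ≥ 11 → (12,14); next start ≥ 14 → (16,23).
Selected 5 talks.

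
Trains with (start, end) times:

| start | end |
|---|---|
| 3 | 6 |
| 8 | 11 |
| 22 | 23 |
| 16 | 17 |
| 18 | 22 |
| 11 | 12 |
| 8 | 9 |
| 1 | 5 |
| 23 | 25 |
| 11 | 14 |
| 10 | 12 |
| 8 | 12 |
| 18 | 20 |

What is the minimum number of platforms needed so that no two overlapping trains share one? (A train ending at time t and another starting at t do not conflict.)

The answer is the maximum number of intervals overlapping at any instant.
Events (time:±→running): 1:+→1 3:+→2 5:-→1 6:-→0 8:+→1 8:+→2 8:+→3 9:-→2 10:+→3 11:-→2 11:+→3 11:+→4 … peak 4.

4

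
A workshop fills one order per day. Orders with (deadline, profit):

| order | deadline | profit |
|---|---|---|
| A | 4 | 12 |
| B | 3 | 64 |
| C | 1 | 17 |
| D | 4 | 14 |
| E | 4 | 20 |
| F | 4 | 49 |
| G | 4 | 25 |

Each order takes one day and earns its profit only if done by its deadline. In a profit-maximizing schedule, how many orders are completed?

4

Sort by profit descending; place each in the latest free slot ≤ its deadline.
By profit: B(d3,64), F(d4,49), G(d4,25), E(d4,20), C(d1,17), D(d4,14), A(d4,12)
B→slot 3; F→slot 4; G→slot 2; E→slot 1; C skipped; D skipped; A skipped.
4 of 7 scheduled.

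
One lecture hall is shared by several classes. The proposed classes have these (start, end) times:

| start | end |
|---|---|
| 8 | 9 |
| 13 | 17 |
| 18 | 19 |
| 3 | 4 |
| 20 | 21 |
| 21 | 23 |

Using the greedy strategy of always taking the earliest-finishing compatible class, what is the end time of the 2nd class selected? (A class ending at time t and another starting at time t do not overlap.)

9

By end time: (3,4), (8,9), (13,17), (18,19), (20,21), (21,23).
Pick (3,4); next start ≥ 4 → (8,9); next start ≥ 9 → (13,17); next start ≥ 17 → (18,19); next start ≥ 19 → (20,21); next start ≥ 21 → (21,23).
Selected: (3,4) (8,9) (13,17) (18,19) (20,21) (21,23)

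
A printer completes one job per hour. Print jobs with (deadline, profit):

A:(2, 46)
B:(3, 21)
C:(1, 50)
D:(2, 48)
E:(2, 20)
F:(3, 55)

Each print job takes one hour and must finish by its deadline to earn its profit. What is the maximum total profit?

153

Sort by profit descending; place each in the latest free slot ≤ its deadline.
Profit order: F=55 C=50 D=48 A=46 B=21 E=20
Assign: F→slot 3, C→slot 1, D→slot 2, A skipped, B skipped, E skipped.
Slots: [1:C] [2:D] [3:F]
Profit = 50 + 48 + 55 = 153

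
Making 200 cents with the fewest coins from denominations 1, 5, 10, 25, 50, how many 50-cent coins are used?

Use the largest denomination that fits, subtract, and repeat.
200 = 4×50
Count of 50: 4

4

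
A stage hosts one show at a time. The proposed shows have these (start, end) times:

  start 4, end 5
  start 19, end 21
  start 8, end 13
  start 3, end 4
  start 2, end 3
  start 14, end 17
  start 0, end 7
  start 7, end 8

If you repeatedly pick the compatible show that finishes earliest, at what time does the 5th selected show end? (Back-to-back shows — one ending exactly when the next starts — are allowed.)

13

Sort by end time and greedily take each interval whose start is ≥ the last chosen end.
By end time: (2,3), (3,4), (4,5), (0,7), (7,8), (8,13), (14,17), (19,21).
Pick (2,3); next start ≥ 3 → (3,4); next start ≥ 4 → (4,5); next start ≥ 5 → (7,8); next start ≥ 8 → (8,13); next start ≥ 13 → (14,17); next start ≥ 17 → (19,21).
Selected: (2,3) (3,4) (4,5) (7,8) (8,13) (14,17) (19,21)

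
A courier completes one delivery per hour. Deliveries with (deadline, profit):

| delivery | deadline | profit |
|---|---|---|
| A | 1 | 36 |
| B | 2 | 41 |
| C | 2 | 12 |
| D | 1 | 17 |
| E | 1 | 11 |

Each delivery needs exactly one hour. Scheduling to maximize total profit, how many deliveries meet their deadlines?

2

Take jobs in profit order; each goes to the latest open slot no later than its deadline.
By profit: B(d2,41), A(d1,36), D(d1,17), C(d2,12), E(d1,11)
B→slot 2; A→slot 1; D skipped; C skipped; E skipped.
2 of 5 scheduled.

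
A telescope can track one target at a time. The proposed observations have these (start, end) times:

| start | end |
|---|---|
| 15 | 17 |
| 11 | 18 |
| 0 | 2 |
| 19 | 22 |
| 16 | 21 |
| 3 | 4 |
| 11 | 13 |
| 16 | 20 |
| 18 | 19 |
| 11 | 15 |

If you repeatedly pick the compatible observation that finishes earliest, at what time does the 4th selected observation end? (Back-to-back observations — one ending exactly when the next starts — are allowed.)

17

Sorted by end: (0,2)  (3,4)  (11,13)  (11,15)  (15,17)  (11,18)  (18,19)  (16,20)  (16,21)  (19,22)
take (0,2); take (3,4); take (11,13); take (15,17); skip (11,18); take (18,19); take (19,22).
Selected: (0,2) (3,4) (11,13) (15,17) (18,19) (19,22)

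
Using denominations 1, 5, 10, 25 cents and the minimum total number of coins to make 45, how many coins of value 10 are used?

2

Greedy: take as many of the largest coin as possible, then repeat with the remainder.
45 = 1×25 + 2×10
Count of 10: 2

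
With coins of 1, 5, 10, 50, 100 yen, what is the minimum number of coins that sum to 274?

9

Greedy: take as many of the largest coin as possible, then repeat with the remainder.
274 − 2×100→74 − 1×50→24 − 2×10→4 − 4×1→0
Total coins = 2 + 1 + 2 + 4 = 9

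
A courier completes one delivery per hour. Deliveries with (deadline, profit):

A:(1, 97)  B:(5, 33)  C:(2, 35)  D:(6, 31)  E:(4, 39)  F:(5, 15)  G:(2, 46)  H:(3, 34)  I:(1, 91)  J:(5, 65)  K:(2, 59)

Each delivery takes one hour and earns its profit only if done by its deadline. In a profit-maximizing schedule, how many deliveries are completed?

Sort by profit descending; place each in the latest free slot ≤ its deadline.
Profit order: A=97 I=91 J=65 K=59 G=46 E=39 C=35 H=34 B=33 D=31 F=15
Assign: A→slot 1, I skipped, J→slot 5, K→slot 2, G skipped, E→slot 4, C skipped, H→slot 3, B skipped, D→slot 6, F skipped.
Slots: [1:A] [2:K] [3:H] [4:E] [5:J] [6:D]
6 of 11 scheduled.

6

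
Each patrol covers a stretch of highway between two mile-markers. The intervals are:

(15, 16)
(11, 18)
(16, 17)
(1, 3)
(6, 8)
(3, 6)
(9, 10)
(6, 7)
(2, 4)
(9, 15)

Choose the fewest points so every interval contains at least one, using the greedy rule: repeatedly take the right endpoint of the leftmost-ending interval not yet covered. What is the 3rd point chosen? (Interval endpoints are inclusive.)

10

Sort by right endpoint; whenever an interval is uncovered, place a point at its right end.
By right end: [1,3]  [2,4]  [3,6]  [6,7]  [6,8]  [9,10]  [9,15]  [15,16]  [16,17]  [11,18]
[1,3] uncovered → point at 3; [6,7] uncovered → point at 7; [9,10] uncovered → point at 10; [15,16] uncovered → point at 16.
Points: 3, 7, 10, 16 (4 total).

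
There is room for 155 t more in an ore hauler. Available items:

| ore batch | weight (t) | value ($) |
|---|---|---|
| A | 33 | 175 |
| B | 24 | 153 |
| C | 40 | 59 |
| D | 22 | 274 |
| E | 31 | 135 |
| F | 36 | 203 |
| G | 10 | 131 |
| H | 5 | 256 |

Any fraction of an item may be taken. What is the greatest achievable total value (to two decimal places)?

1300.87

Greedy by value/weight ratio, highest first.
Order: H (256/5=51.20) > G (131/10=13.10) > D (274/22=12.45) > B (153/24=6.38) > F (203/36=5.64) > A (175/33=5.30) > E (135/31=4.35) > C (59/40=1.48)
Fill: take H (5 @ 256) → take G (10 @ 131) → take D (22 @ 274) → take B (24 @ 153) → take F (36 @ 203) → take A (33 @ 175) → take 25/31 of E → 108.87; 155/155 used.
Total value = 1300.87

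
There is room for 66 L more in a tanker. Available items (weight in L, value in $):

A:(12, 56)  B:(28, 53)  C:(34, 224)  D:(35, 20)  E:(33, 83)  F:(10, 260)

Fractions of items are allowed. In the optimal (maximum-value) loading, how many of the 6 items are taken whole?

Sort by value per unit weight and fill in that order.
Ratios (sorted): F 26.00, C 6.59, A 4.67, E 2.52, B 1.89, D 0.57
take F (10 @ 260); take C (34 @ 224); take A (12 @ 56); take 10/33 of E → 25.15. Capacity used 66/66.
3 item(s) taken whole; one partial (take 10/33 of E).

3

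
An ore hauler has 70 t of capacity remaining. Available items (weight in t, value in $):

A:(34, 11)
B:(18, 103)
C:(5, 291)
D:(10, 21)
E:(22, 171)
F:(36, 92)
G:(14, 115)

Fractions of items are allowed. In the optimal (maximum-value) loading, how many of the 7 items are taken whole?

Order: C (291/5=58.20) > G (115/14=8.21) > E (171/22=7.77) > B (103/18=5.72) > F (92/36=2.56) > D (21/10=2.10) > A (11/34=0.32)
Fill: take C (5 @ 291) → take G (14 @ 115) → take E (22 @ 171) → take B (18 @ 103) → take 11/36 of F → 28.11; 70/70 used.
4 item(s) taken whole; one partial (take 11/36 of F).

4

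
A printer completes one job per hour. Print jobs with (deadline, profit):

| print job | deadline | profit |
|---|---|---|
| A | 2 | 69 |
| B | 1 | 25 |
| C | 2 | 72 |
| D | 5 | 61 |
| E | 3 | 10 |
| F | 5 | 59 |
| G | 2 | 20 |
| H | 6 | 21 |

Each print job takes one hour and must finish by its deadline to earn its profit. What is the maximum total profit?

Take jobs in profit order; each goes to the latest open slot no later than its deadline.
Profit order: C=72 A=69 D=61 F=59 B=25 H=21 G=20 E=10
Assign: C→slot 2, A→slot 1, D→slot 5, F→slot 4, B skipped, H→slot 6, G skipped, E→slot 3.
Slots: [1:A] [2:C] [3:E] [4:F] [5:D] [6:H]
Profit = 69 + 72 + 10 + 59 + 61 + 21 = 292

292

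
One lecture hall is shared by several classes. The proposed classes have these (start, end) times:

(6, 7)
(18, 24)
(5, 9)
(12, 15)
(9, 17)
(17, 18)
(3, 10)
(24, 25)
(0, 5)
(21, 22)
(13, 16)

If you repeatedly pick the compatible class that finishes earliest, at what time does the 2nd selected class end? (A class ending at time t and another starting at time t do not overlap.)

Sort by end time and greedily take each interval whose start is ≥ the last chosen end.
Sorted by end: (0,5)  (6,7)  (5,9)  (3,10)  (12,15)  (13,16)  (9,17)  (17,18)  (21,22)  (18,24)  (24,25)
take (0,5); take (6,7); take (12,15); skip (13,16); skip (9,17); take (17,18); take (21,22); take (24,25).
Selected: (0,5) (6,7) (12,15) (17,18) (21,22) (24,25)

7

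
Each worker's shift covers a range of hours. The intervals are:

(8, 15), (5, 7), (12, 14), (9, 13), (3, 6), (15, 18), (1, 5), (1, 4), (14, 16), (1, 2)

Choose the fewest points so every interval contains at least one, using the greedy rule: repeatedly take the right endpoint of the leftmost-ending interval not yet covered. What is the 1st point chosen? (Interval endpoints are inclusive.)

2

Sort by right endpoint; whenever an interval is uncovered, place a point at its right end.
Sorted: [1,2] [1,4] [1,5] [3,6] [5,7] [9,13] [12,14] [8,15] [14,16] [15,18]
{[1,2],[1,4],[1,5]} hit by 2; {[3,6],[5,7]} hit by 6; {[9,13],[12,14],[8,15]} hit by 13; {[14,16],[15,18]} hit by 16.
Points: 2, 6, 13, 16 (4 total).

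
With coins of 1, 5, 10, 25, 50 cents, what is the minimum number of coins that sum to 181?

181 − 3×50→31 − 1×25→6 − 1×5→1 − 1×1→0
Total coins = 3 + 1 + 1 + 1 = 6

6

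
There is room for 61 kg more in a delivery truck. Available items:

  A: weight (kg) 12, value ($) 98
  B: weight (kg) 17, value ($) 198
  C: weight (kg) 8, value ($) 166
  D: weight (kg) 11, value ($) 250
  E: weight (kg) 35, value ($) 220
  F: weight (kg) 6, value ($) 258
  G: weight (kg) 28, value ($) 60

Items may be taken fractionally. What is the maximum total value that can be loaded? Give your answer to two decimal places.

1014.00

Sort by value per unit weight and fill in that order.
Ratios (sorted): F 43.00, D 22.73, C 20.75, B 11.65, A 8.17, E 6.29, G 2.14
take F (6 @ 258); take D (11 @ 250); take C (8 @ 166); take B (17 @ 198); take A (12 @ 98); take 7/35 of E → 44.00. Capacity used 61/61.
Total value = 1014.00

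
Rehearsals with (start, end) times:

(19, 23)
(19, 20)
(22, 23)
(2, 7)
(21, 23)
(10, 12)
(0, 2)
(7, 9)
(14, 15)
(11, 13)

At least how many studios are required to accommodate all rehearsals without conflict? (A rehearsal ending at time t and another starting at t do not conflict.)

The answer is the maximum number of intervals overlapping at any instant.
Events (time:±→running): 0:+→1 2:-→0 2:+→1 7:-→0 7:+→1 9:-→0 10:+→1 11:+→2 12:-→1 13:-→0 14:+→1 15:-→0 19:+→1 19:+→2 20:-→1 21:+→2 22:+→3 … peak 3.

3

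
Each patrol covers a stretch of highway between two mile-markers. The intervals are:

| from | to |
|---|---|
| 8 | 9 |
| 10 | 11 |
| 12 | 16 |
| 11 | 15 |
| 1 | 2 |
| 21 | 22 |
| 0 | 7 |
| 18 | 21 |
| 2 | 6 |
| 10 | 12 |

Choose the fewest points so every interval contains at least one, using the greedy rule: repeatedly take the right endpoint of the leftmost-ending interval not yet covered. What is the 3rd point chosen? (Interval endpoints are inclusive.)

Sort by right endpoint; whenever an interval is uncovered, place a point at its right end.
By right end: [1,2]  [2,6]  [0,7]  [8,9]  [10,11]  [10,12]  [11,15]  [12,16]  [18,21]  [21,22]
[1,2] uncovered → point at 2; [8,9] uncovered → point at 9; [10,11] uncovered → point at 11; [12,16] uncovered → point at 16; [18,21] uncovered → point at 21.
Points: 2, 9, 11, 16, 21 (5 total).

11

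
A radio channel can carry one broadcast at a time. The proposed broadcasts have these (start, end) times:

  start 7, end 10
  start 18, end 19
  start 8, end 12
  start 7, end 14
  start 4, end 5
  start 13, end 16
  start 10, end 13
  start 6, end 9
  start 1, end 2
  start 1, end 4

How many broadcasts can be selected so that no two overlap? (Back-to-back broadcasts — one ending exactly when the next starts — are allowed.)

6

Sort by end time and greedily take each interval whose start is ≥ the last chosen end.
Sorted by end: (1,2)  (1,4)  (4,5)  (6,9)  (7,10)  (8,12)  (10,13)  (7,14)  (13,16)  (18,19)
take (1,2); take (4,5); take (6,9); skip (7,10); take (10,13); skip (7,14); take (13,16); take (18,19).
Selected 6 broadcasts.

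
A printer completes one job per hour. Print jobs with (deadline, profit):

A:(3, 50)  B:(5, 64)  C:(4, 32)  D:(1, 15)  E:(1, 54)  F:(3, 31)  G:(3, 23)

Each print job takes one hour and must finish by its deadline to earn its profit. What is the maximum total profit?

By profit: B(d5,64), E(d1,54), A(d3,50), C(d4,32), F(d3,31), G(d3,23), D(d1,15)
B→slot 5; E→slot 1; A→slot 3; C→slot 4; F→slot 2; G skipped; D skipped.
Profit = 54 + 31 + 50 + 32 + 64 = 231

231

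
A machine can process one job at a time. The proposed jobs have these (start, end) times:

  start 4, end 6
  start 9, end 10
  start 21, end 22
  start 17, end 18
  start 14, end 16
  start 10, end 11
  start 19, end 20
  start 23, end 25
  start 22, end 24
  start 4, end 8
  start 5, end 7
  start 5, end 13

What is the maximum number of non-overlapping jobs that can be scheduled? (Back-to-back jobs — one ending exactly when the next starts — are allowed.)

8

Sorted by end: (4,6)  (5,7)  (4,8)  (9,10)  (10,11)  (5,13)  (14,16)  (17,18)  (19,20)  (21,22)  (22,24)  (23,25)
take (4,6); skip (5,7); skip (4,8); take (9,10); take (10,11); take (14,16); take (17,18); take (19,20); take (21,22); take (22,24); skip (23,25).
Selected 8 jobs.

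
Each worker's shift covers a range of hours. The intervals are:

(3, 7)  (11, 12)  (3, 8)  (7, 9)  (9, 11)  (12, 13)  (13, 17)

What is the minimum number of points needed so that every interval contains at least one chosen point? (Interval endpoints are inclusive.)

By right end: [3,7]  [3,8]  [7,9]  [9,11]  [11,12]  [12,13]  [13,17]
[3,7] uncovered → point at 7; [9,11] uncovered → point at 11; [12,13] uncovered → point at 13.
Points: 7, 11, 13 (3 total).

3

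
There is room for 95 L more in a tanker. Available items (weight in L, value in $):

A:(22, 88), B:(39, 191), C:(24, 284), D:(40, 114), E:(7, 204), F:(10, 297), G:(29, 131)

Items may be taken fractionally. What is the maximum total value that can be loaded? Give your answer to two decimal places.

Greedy by value/weight ratio, highest first.
Order: F (297/10=29.70) > E (204/7=29.14) > C (284/24=11.83) > B (191/39=4.90) > G (131/29=4.52) > A (88/22=4.00) > D (114/40=2.85)
Fill: take F (10 @ 297) → take E (7 @ 204) → take C (24 @ 284) → take B (39 @ 191) → take 15/29 of G → 67.76; 95/95 used.
Total value = 1043.76

1043.76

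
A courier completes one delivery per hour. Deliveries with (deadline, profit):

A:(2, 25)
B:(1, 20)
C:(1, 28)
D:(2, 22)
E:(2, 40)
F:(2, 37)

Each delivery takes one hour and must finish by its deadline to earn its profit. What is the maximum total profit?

By profit: E(d2,40), F(d2,37), C(d1,28), A(d2,25), D(d2,22), B(d1,20)
E→slot 2; F→slot 1; C skipped; A skipped; D skipped; B skipped.
Profit = 37 + 40 = 77

77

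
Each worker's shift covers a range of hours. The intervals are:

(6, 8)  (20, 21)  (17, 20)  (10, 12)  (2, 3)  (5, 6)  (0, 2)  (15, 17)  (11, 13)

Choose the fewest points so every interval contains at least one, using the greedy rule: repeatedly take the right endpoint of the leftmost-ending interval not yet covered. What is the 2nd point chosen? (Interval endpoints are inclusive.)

6

Sorted: [0,2] [2,3] [5,6] [6,8] [10,12] [11,13] [15,17] [17,20] [20,21]
{[0,2],[2,3]} hit by 2; {[5,6],[6,8]} hit by 6; {[10,12],[11,13]} hit by 12; {[15,17],[17,20]} hit by 17; {[20,21]} hit by 21.
Points: 2, 6, 12, 17, 21 (5 total).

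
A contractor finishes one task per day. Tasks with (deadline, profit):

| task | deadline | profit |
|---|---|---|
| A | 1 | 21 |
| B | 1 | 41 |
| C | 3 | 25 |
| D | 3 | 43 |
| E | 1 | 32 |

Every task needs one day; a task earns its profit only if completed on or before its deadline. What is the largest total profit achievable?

By profit: D(d3,43), B(d1,41), E(d1,32), C(d3,25), A(d1,21)
D→slot 3; B→slot 1; E skipped; C→slot 2; A skipped.
Profit = 41 + 25 + 43 = 109

109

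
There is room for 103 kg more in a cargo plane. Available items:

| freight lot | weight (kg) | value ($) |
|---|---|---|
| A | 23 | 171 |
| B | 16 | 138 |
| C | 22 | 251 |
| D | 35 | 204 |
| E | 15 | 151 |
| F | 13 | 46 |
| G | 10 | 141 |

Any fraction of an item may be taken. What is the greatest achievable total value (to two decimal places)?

Greedy by value/weight ratio, highest first.
Order: G (141/10=14.10) > C (251/22=11.41) > E (151/15=10.07) > B (138/16=8.62) > A (171/23=7.43) > D (204/35=5.83) > F (46/13=3.54)
Fill: take G (10 @ 141) → take C (22 @ 251) → take E (15 @ 151) → take B (16 @ 138) → take A (23 @ 171) → take 17/35 of D → 99.09; 103/103 used.
Total value = 951.09

951.09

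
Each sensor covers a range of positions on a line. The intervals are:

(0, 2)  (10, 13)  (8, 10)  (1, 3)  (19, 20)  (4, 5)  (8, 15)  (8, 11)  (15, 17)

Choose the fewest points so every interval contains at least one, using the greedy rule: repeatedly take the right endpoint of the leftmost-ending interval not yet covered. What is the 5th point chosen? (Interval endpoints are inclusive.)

20

Sort by right endpoint; whenever an interval is uncovered, place a point at its right end.
Sorted: [0,2] [1,3] [4,5] [8,10] [8,11] [10,13] [8,15] [15,17] [19,20]
{[0,2],[1,3]} hit by 2; {[4,5]} hit by 5; {[8,10],[8,11],[10,13],[8,15]} hit by 10; {[15,17]} hit by 17; {[19,20]} hit by 20.
Points: 2, 5, 10, 17, 20 (5 total).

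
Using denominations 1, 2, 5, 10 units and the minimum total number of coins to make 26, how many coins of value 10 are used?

Use the largest denomination that fits, subtract, and repeat.
26 = 2×10 + 1×5 + 1×1
Count of 10: 2

2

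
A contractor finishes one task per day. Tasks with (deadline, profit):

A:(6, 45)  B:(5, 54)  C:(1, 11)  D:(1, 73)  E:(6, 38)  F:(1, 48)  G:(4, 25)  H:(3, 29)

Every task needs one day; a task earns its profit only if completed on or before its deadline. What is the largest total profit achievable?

Sort by profit descending; place each in the latest free slot ≤ its deadline.
By profit: D(d1,73), B(d5,54), F(d1,48), A(d6,45), E(d6,38), H(d3,29), G(d4,25), C(d1,11)
D→slot 1; B→slot 5; F skipped; A→slot 6; E→slot 4; H→slot 3; G→slot 2; C skipped.
Profit = 73 + 25 + 29 + 38 + 54 + 45 = 264

264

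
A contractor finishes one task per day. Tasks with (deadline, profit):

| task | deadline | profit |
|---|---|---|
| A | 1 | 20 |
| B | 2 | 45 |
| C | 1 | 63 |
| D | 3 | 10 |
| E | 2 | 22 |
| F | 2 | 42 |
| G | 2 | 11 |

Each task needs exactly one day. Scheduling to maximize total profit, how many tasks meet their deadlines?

Profit order: C=63 B=45 F=42 E=22 A=20 G=11 D=10
Assign: C→slot 1, B→slot 2, F skipped, E skipped, A skipped, G skipped, D→slot 3.
Slots: [1:C] [2:B] [3:D]
3 of 7 scheduled.

3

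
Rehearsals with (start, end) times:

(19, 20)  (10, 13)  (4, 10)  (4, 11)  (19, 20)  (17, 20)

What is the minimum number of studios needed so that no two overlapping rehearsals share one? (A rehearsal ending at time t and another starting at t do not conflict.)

3

Count concurrent intervals with a sweep; the peak is the room count.
starts: [4, 4, 10, 17, 19, 19]
ends:   [10, 11, 13, 20, 20, 20]
s4→1 s4→2 e10→1 s10→2 e11→1 e13→0 s17→1 s19→2 s19→3  — peak 3.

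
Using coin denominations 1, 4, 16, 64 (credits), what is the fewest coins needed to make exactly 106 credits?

7

Greedy: take as many of the largest coin as possible, then repeat with the remainder.
106 − 1×64→42 − 2×16→10 − 2×4→2 − 2×1→0
Total coins = 1 + 2 + 2 + 2 = 7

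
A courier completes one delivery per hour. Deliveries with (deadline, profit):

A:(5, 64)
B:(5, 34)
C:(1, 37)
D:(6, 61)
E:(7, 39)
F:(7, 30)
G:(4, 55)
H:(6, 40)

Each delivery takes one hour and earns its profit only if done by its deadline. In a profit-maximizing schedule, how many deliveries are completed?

7

Sort by profit descending; place each in the latest free slot ≤ its deadline.
Profit order: A=64 D=61 G=55 H=40 E=39 C=37 B=34 F=30
Assign: A→slot 5, D→slot 6, G→slot 4, H→slot 3, E→slot 7, C→slot 1, B→slot 2, F skipped.
Slots: [1:C] [2:B] [3:H] [4:G] [5:A] [6:D] [7:E]
7 of 8 scheduled.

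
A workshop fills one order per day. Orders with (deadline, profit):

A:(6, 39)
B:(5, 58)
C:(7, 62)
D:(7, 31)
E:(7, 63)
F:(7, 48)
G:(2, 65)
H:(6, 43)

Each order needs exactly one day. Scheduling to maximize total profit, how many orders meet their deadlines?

Take jobs in profit order; each goes to the latest open slot no later than its deadline.
By profit: G(d2,65), E(d7,63), C(d7,62), B(d5,58), F(d7,48), H(d6,43), A(d6,39), D(d7,31)
G→slot 2; E→slot 7; C→slot 6; B→slot 5; F→slot 4; H→slot 3; A→slot 1; D skipped.
7 of 8 scheduled.

7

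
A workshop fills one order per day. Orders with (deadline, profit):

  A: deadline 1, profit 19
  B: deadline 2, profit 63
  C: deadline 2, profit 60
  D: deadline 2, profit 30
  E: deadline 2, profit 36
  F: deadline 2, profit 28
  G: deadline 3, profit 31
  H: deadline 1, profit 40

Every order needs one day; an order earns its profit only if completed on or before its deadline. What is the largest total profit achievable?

By profit: B(d2,63), C(d2,60), H(d1,40), E(d2,36), G(d3,31), D(d2,30), F(d2,28), A(d1,19)
B→slot 2; C→slot 1; H skipped; E skipped; G→slot 3; D skipped; F skipped; A skipped.
Profit = 60 + 63 + 31 = 154

154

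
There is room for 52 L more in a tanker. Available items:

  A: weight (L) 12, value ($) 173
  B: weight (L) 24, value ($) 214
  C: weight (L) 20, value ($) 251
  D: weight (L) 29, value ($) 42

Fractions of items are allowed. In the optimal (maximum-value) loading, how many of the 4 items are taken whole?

Order: A (173/12=14.42) > C (251/20=12.55) > B (214/24=8.92) > D (42/29=1.45)
Fill: take A (12 @ 173) → take C (20 @ 251) → take 20/24 of B → 178.33; 52/52 used.
2 item(s) taken whole; one partial (take 20/24 of B).

2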